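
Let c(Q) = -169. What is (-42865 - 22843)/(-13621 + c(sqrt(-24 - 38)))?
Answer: 32854/6895 ≈ 4.7649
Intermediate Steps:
(-42865 - 22843)/(-13621 + c(sqrt(-24 - 38))) = (-42865 - 22843)/(-13621 - 169) = -65708/(-13790) = -65708*(-1/13790) = 32854/6895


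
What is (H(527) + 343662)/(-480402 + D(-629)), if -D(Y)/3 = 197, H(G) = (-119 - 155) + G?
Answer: -343915/480993 ≈ -0.71501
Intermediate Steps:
H(G) = -274 + G
D(Y) = -591 (D(Y) = -3*197 = -591)
(H(527) + 343662)/(-480402 + D(-629)) = ((-274 + 527) + 343662)/(-480402 - 591) = (253 + 343662)/(-480993) = 343915*(-1/480993) = -343915/480993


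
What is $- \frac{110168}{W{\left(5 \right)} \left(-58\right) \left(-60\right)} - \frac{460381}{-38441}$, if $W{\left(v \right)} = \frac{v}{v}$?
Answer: $- \frac{329105276}{16721835} \approx -19.681$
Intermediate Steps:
$W{\left(v \right)} = 1$
$- \frac{110168}{W{\left(5 \right)} \left(-58\right) \left(-60\right)} - \frac{460381}{-38441} = - \frac{110168}{1 \left(-58\right) \left(-60\right)} - \frac{460381}{-38441} = - \frac{110168}{\left(-58\right) \left(-60\right)} - - \frac{460381}{38441} = - \frac{110168}{3480} + \frac{460381}{38441} = \left(-110168\right) \frac{1}{3480} + \frac{460381}{38441} = - \frac{13771}{435} + \frac{460381}{38441} = - \frac{329105276}{16721835}$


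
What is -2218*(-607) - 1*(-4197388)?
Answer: 5543714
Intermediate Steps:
-2218*(-607) - 1*(-4197388) = 1346326 + 4197388 = 5543714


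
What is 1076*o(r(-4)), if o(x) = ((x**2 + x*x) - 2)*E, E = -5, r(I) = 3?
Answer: -86080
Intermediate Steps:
o(x) = 10 - 10*x**2 (o(x) = ((x**2 + x*x) - 2)*(-5) = ((x**2 + x**2) - 2)*(-5) = (2*x**2 - 2)*(-5) = (-2 + 2*x**2)*(-5) = 10 - 10*x**2)
1076*o(r(-4)) = 1076*(10 - 10*3**2) = 1076*(10 - 10*9) = 1076*(10 - 90) = 1076*(-80) = -86080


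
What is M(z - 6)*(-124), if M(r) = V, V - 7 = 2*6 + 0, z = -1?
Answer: -2356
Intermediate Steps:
V = 19 (V = 7 + (2*6 + 0) = 7 + (12 + 0) = 7 + 12 = 19)
M(r) = 19
M(z - 6)*(-124) = 19*(-124) = -2356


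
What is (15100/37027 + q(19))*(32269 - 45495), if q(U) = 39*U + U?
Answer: -372386230120/37027 ≈ -1.0057e+7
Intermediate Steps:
q(U) = 40*U
(15100/37027 + q(19))*(32269 - 45495) = (15100/37027 + 40*19)*(32269 - 45495) = (15100*(1/37027) + 760)*(-13226) = (15100/37027 + 760)*(-13226) = (28155620/37027)*(-13226) = -372386230120/37027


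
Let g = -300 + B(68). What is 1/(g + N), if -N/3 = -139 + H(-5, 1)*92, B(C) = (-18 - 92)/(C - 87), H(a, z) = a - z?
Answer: 19/33797 ≈ 0.00056218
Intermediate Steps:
B(C) = -110/(-87 + C)
N = 2073 (N = -3*(-139 + (-5 - 1*1)*92) = -3*(-139 + (-5 - 1)*92) = -3*(-139 - 6*92) = -3*(-139 - 552) = -3*(-691) = 2073)
g = -5590/19 (g = -300 - 110/(-87 + 68) = -300 - 110/(-19) = -300 - 110*(-1/19) = -300 + 110/19 = -5590/19 ≈ -294.21)
1/(g + N) = 1/(-5590/19 + 2073) = 1/(33797/19) = 19/33797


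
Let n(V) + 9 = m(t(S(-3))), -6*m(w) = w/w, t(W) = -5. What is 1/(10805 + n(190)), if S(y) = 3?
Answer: 6/64775 ≈ 9.2628e-5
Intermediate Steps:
m(w) = -1/6 (m(w) = -w/(6*w) = -1/6*1 = -1/6)
n(V) = -55/6 (n(V) = -9 - 1/6 = -55/6)
1/(10805 + n(190)) = 1/(10805 - 55/6) = 1/(64775/6) = 6/64775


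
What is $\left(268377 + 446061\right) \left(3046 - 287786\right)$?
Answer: $-203429076120$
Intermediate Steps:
$\left(268377 + 446061\right) \left(3046 - 287786\right) = 714438 \left(-284740\right) = -203429076120$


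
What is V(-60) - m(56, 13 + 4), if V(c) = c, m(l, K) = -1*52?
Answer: -8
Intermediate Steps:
m(l, K) = -52
V(-60) - m(56, 13 + 4) = -60 - 1*(-52) = -60 + 52 = -8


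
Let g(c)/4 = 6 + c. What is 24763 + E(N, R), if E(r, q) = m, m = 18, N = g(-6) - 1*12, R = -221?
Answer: 24781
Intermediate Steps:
g(c) = 24 + 4*c (g(c) = 4*(6 + c) = 24 + 4*c)
N = -12 (N = (24 + 4*(-6)) - 1*12 = (24 - 24) - 12 = 0 - 12 = -12)
E(r, q) = 18
24763 + E(N, R) = 24763 + 18 = 24781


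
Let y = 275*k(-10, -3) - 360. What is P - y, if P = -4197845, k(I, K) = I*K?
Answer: -4205735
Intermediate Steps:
y = 7890 (y = 275*(-10*(-3)) - 360 = 275*30 - 360 = 8250 - 360 = 7890)
P - y = -4197845 - 1*7890 = -4197845 - 7890 = -4205735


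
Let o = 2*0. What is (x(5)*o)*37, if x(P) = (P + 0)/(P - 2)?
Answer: 0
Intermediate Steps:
o = 0
x(P) = P/(-2 + P)
(x(5)*o)*37 = ((5/(-2 + 5))*0)*37 = ((5/3)*0)*37 = 0*37 = 0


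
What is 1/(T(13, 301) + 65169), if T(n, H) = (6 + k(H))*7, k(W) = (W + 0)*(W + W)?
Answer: 1/1333625 ≈ 7.4984e-7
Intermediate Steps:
k(W) = 2*W² (k(W) = W*(2*W) = 2*W²)
T(n, H) = 42 + 14*H² (T(n, H) = (6 + 2*H²)*7 = 42 + 14*H²)
1/(T(13, 301) + 65169) = 1/((42 + 14*301²) + 65169) = 1/((42 + 14*90601) + 65169) = 1/((42 + 1268414) + 65169) = 1/(1268456 + 65169) = 1/1333625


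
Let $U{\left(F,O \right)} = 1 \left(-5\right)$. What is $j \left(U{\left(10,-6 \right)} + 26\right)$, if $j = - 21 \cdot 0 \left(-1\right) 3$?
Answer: $0$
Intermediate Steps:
$U{\left(F,O \right)} = -5$
$j = 0$ ($j = - 21 \cdot 0 \cdot 3 = \left(-21\right) 0 = 0$)
$j \left(U{\left(10,-6 \right)} + 26\right) = 0 \left(-5 + 26\right) = 0 \cdot 21 = 0$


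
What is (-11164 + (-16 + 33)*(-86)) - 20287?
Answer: -32913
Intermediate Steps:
(-11164 + (-16 + 33)*(-86)) - 20287 = (-11164 + 17*(-86)) - 20287 = (-11164 - 1462) - 20287 = -12626 - 20287 = -32913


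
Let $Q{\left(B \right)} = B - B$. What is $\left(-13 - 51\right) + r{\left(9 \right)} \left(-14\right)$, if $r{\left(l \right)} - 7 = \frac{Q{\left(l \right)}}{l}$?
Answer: $-162$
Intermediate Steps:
$Q{\left(B \right)} = 0$
$r{\left(l \right)} = 7$ ($r{\left(l \right)} = 7 + \frac{0}{l} = 7 + 0 = 7$)
$\left(-13 - 51\right) + r{\left(9 \right)} \left(-14\right) = \left(-13 - 51\right) + 7 \left(-14\right) = -64 - 98 = -162$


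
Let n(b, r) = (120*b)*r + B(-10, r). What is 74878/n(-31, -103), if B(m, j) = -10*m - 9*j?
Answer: 74878/384187 ≈ 0.19490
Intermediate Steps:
n(b, r) = 100 - 9*r + 120*b*r (n(b, r) = (120*b)*r + (-10*(-10) - 9*r) = 120*b*r + (100 - 9*r) = 100 - 9*r + 120*b*r)
74878/n(-31, -103) = 74878/(100 - 9*(-103) + 120*(-31)*(-103)) = 74878/(100 + 927 + 383160) = 74878/384187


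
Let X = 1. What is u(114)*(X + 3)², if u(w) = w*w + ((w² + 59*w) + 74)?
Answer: 524672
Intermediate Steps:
u(w) = 74 + 2*w² + 59*w (u(w) = w² + (74 + w² + 59*w) = 74 + 2*w² + 59*w)
u(114)*(X + 3)² = (74 + 2*114² + 59*114)*(1 + 3)² = (74 + 2*12996 + 6726)*4² = (74 + 25992 + 6726)*16 = 32792*16 = 524672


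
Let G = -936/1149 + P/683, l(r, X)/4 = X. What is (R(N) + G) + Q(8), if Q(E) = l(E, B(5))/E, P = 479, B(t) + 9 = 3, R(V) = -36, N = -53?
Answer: -10231610/261589 ≈ -39.113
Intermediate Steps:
B(t) = -6 (B(t) = -9 + 3 = -6)
l(r, X) = 4*X
G = -29639/261589 (G = -936/1149 + 479/683 = -936*1/1149 + 479*(1/683) = -312/383 + 479/683 = -29639/261589 ≈ -0.11330)
Q(E) = -24/E (Q(E) = (4*(-6))/E = -24/E)
(R(N) + G) + Q(8) = (-36 - 29639/261589) - 24/8 = -9446843/261589 - 24*⅛ = -9446843/261589 - 3 = -10231610/261589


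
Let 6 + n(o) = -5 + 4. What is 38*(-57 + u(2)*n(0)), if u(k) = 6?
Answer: -3762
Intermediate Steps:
n(o) = -7 (n(o) = -6 + (-5 + 4) = -6 - 1 = -7)
38*(-57 + u(2)*n(0)) = 38*(-57 + 6*(-7)) = 38*(-57 - 42) = 38*(-99) = -3762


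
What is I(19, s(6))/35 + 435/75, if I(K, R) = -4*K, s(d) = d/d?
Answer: 127/35 ≈ 3.6286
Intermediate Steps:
s(d) = 1
I(19, s(6))/35 + 435/75 = -4*19/35 + 435/75 = -76*1/35 + 435*(1/75) = -76/35 + 29/5 = 127/35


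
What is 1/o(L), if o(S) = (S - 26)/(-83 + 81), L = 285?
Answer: -2/259 ≈ -0.0077220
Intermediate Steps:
o(S) = 13 - S/2 (o(S) = (-26 + S)/(-2) = (-26 + S)*(-½) = 13 - S/2)
1/o(L) = 1/(13 - ½*285) = 1/(13 - 285/2) = 1/(-259/2) = -2/259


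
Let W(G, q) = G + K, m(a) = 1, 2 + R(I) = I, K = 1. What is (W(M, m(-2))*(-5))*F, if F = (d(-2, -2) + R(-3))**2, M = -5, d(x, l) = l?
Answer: 980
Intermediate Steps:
R(I) = -2 + I
W(G, q) = 1 + G (W(G, q) = G + 1 = 1 + G)
F = 49 (F = (-2 + (-2 - 3))**2 = (-2 - 5)**2 = (-7)**2 = 49)
(W(M, m(-2))*(-5))*F = ((1 - 5)*(-5))*49 = -4*(-5)*49 = 20*49 = 980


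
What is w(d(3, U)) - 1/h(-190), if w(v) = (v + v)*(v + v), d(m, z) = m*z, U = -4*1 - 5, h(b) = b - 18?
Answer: 606529/208 ≈ 2916.0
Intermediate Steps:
h(b) = -18 + b
U = -9 (U = -4 - 5 = -9)
w(v) = 4*v² (w(v) = (2*v)*(2*v) = 4*v²)
w(d(3, U)) - 1/h(-190) = 4*(3*(-9))² - 1/(-18 - 190) = 4*(-27)² - 1/(-208) = 4*729 - 1*(-1/208) = 2916 + 1/208 = 606529/208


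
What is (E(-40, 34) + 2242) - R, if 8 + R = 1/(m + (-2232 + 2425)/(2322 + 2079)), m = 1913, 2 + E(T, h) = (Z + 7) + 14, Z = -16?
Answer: 18968692017/8419306 ≈ 2253.0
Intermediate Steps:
E(T, h) = 3 (E(T, h) = -2 + ((-16 + 7) + 14) = -2 + (-9 + 14) = -2 + 5 = 3)
R = -67350047/8419306 (R = -8 + 1/(1913 + (-2232 + 2425)/(2322 + 2079)) = -8 + 1/(1913 + 193/4401) = -8 + 1/(8419306/4401) = -8 + 4401/8419306 = -67350047/8419306 ≈ -7.9995)
(E(-40, 34) + 2242) - R = (3 + 2242) - 1*(-67350047/8419306) = 2245 + 67350047/8419306 = 18968692017/8419306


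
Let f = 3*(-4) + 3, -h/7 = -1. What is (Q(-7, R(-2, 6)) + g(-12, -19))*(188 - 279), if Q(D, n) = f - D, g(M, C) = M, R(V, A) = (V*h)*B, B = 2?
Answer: 1274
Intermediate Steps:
h = 7 (h = -7*(-1) = 7)
R(V, A) = 14*V (R(V, A) = (V*7)*2 = (7*V)*2 = 14*V)
f = -9 (f = -12 + 3 = -9)
Q(D, n) = -9 - D
(Q(-7, R(-2, 6)) + g(-12, -19))*(188 - 279) = ((-9 - 1*(-7)) - 12)*(188 - 279) = ((-9 + 7) - 12)*(-91) = (-2 - 12)*(-91) = -14*(-91) = 1274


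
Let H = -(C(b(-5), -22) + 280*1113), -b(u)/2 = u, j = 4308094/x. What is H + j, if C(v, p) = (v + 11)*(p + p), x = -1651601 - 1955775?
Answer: -560436874655/1803688 ≈ -3.1072e+5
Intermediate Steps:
x = -3607376
j = -2154047/1803688 (j = 4308094/(-3607376) = 4308094*(-1/3607376) = -2154047/1803688 ≈ -1.1942)
b(u) = -2*u
C(v, p) = 2*p*(11 + v) (C(v, p) = (11 + v)*(2*p) = 2*p*(11 + v))
H = -310716 (H = -(2*(-22)*(11 - 2*(-5)) + 280*1113) = -(2*(-22)*(11 + 10) + 311640) = -(2*(-22)*21 + 311640) = -(-924 + 311640) = -1*310716 = -310716)
H + j = -310716 - 2154047/1803688 = -560436874655/1803688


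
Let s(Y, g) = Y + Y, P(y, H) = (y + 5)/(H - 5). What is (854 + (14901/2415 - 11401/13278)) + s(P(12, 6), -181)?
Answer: 9548419541/10688790 ≈ 893.31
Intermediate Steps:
P(y, H) = (5 + y)/(-5 + H)
s(Y, g) = 2*Y
(854 + (14901/2415 - 11401/13278)) + s(P(12, 6), -181) = (854 + (14901/2415 - 11401/13278)) + 2*((5 + 12)/(-5 + 6)) = (854 + (14901*(1/2415) - 11401*1/13278)) + 2*(17/1) = (854 + (4967/805 - 11401/13278)) + 2*(1*17) = (854 + 56774021/10688790) + 2*17 = 9185000681/10688790 + 34 = 9548419541/10688790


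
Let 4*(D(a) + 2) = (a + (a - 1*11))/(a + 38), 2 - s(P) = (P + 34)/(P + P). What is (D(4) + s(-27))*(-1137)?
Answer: -64051/504 ≈ -127.09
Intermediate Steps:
s(P) = 2 - (34 + P)/(2*P) (s(P) = 2 - (P + 34)/(P + P) = 2 - (34 + P)/(2*P))
D(a) = -2 + (-11 + 2*a)/(4*(38 + a)) (D(a) = -2 + ((a + (a - 1*11))/(a + 38))/4 = -2 + ((a + (a - 11))/(38 + a))/4 = -2 + ((a + (-11 + a))/(38 + a))/4 = -2 + ((-11 + 2*a)/(38 + a))/4 = -2 + (-11 + 2*a)/(4*(38 + a)))
(D(4) + s(-27))*(-1137) = (3*(-105 - 2*4)/(4*(38 + 4)) + (3/2 - 17/(-27)))*(-1137) = ((¾)*(-105 - 8)/42 + (3/2 - 17*(-1/27)))*(-1137) = ((¾)*(1/42)*(-113) + (3/2 + 17/27))*(-1137) = (-113/56 + 115/54)*(-1137) = (169/1512)*(-1137) = -64051/504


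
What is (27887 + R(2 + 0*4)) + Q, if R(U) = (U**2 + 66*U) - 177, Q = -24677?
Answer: 3169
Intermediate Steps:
R(U) = -177 + U**2 + 66*U
(27887 + R(2 + 0*4)) + Q = (27887 + (-177 + (2 + 0*4)**2 + 66*(2 + 0*4))) - 24677 = (27887 + (-177 + (2 + 0)**2 + 66*(2 + 0))) - 24677 = (27887 + (-177 + 2**2 + 66*2)) - 24677 = (27887 + (-177 + 4 + 132)) - 24677 = (27887 - 41) - 24677 = 27846 - 24677 = 3169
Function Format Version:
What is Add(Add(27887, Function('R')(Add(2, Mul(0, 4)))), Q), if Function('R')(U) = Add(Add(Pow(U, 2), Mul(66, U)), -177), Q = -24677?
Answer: 3169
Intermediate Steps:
Function('R')(U) = Add(-177, Pow(U, 2), Mul(66, U))
Add(Add(27887, Function('R')(Add(2, Mul(0, 4)))), Q) = Add(Add(27887, Add(-177, Pow(Add(2, Mul(0, 4)), 2), Mul(66, Add(2, Mul(0, 4))))), -24677) = Add(Add(27887, Add(-177, Pow(Add(2, 0), 2), Mul(66, Add(2, 0)))), -24677) = Add(Add(27887, Add(-177, Pow(2, 2), Mul(66, 2))), -24677) = Add(Add(27887, Add(-177, 4, 132)), -24677) = Add(Add(27887, -41), -24677) = Add(27846, -24677) = 3169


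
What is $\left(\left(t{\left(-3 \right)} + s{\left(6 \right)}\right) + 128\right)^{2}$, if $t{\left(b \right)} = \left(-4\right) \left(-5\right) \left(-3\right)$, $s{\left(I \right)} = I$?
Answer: $5476$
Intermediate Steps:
$t{\left(b \right)} = -60$ ($t{\left(b \right)} = 20 \left(-3\right) = -60$)
$\left(\left(t{\left(-3 \right)} + s{\left(6 \right)}\right) + 128\right)^{2} = \left(\left(-60 + 6\right) + 128\right)^{2} = \left(-54 + 128\right)^{2} = 74^{2} = 5476$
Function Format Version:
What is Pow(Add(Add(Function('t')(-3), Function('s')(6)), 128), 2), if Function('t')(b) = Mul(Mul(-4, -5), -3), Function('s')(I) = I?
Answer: 5476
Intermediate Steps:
Function('t')(b) = -60 (Function('t')(b) = Mul(20, -3) = -60)
Pow(Add(Add(Function('t')(-3), Function('s')(6)), 128), 2) = Pow(Add(Add(-60, 6), 128), 2) = Pow(Add(-54, 128), 2) = Pow(74, 2) = 5476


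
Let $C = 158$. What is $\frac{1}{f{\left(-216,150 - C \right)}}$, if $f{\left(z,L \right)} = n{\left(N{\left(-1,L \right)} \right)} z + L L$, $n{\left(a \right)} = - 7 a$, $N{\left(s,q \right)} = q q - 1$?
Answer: $\frac{1}{95320} \approx 1.0491 \cdot 10^{-5}$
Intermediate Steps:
$N{\left(s,q \right)} = -1 + q^{2}$ ($N{\left(s,q \right)} = q^{2} - 1 = -1 + q^{2}$)
$f{\left(z,L \right)} = L^{2} + z \left(7 - 7 L^{2}\right)$ ($f{\left(z,L \right)} = - 7 \left(-1 + L^{2}\right) z + L L = \left(7 - 7 L^{2}\right) z + L^{2} = z \left(7 - 7 L^{2}\right) + L^{2} = L^{2} + z \left(7 - 7 L^{2}\right)$)
$\frac{1}{f{\left(-216,150 - C \right)}} = \frac{1}{\left(150 - 158\right)^{2} + 7 \left(-216\right) \left(1 - \left(150 - 158\right)^{2}\right)} = \frac{1}{\left(-8\right)^{2} + 7 \left(-216\right) \left(1 - \left(-8\right)^{2}\right)} = \frac{1}{64 + 7 \left(-216\right) \left(1 - 64\right)} = \frac{1}{64 + 7 \left(-216\right) \left(-63\right)} = \frac{1}{64 + 95256} = \frac{1}{95320}$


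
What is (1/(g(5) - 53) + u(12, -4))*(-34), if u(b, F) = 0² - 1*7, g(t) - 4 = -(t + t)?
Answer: 14076/59 ≈ 238.58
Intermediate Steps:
g(t) = 4 - 2*t (g(t) = 4 - (t + t) = 4 - 2*t)
u(b, F) = -7 (u(b, F) = 0 - 7 = -7)
(1/(g(5) - 53) + u(12, -4))*(-34) = (1/((4 - 2*5) - 53) - 7)*(-34) = (1/((4 - 10) - 53) - 7)*(-34) = (1/(-6 - 53) - 7)*(-34) = (1/(-59) - 7)*(-34) = (-1/59 - 7)*(-34) = -414/59*(-34) = 14076/59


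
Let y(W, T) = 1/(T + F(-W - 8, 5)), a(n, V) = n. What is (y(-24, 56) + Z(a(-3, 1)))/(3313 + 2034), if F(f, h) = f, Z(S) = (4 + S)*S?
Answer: -215/384984 ≈ -0.00055846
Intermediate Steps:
Z(S) = S*(4 + S)
y(W, T) = 1/(-8 + T - W) (y(W, T) = 1/(T + (-W - 8)) = 1/(T + (-8 - W)) = 1/(-8 + T - W))
(y(-24, 56) + Z(a(-3, 1)))/(3313 + 2034) = (1/(-8 + 56 - 1*(-24)) - 3*(4 - 3))/(3313 + 2034) = (1/(-8 + 56 + 24) - 3*1)/5347 = (1/72 - 3)*(1/5347) = -215/72*1/5347 = -215/384984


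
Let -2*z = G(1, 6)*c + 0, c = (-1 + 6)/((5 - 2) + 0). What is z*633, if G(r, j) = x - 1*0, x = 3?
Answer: -3165/2 ≈ -1582.5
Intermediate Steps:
c = 5/3 (c = 5/(3 + 0) = 5/3 ≈ 1.6667)
G(r, j) = 3 (G(r, j) = 3 - 1*0 = 3 + 0 = 3)
z = -5/2 (z = -(3*(5/3) + 0)/2 = -(5 + 0)/2 = -½*5 = -5/2 ≈ -2.5000)
z*633 = -5/2*633 = -3165/2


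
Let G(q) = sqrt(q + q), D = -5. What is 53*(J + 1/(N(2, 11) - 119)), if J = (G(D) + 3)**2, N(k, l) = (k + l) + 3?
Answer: -5512/103 + 318*I*sqrt(10) ≈ -53.515 + 1005.6*I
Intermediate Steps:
G(q) = sqrt(2)*sqrt(q) (G(q) = sqrt(2*q) = sqrt(2)*sqrt(q))
N(k, l) = 3 + k + l
J = (3 + I*sqrt(10))**2 (J = (sqrt(2)*sqrt(-5) + 3)**2 = (sqrt(2)*(I*sqrt(5)) + 3)**2 = (I*sqrt(10) + 3)**2 = (3 + I*sqrt(10))**2 ≈ -1.0 + 18.974*I)
53*(J + 1/(N(2, 11) - 119)) = 53*((3 + I*sqrt(10))**2 + 1/((3 + 2 + 11) - 119)) = 53*((3 + I*sqrt(10))**2 + 1/(16 - 119)) = 53*((3 + I*sqrt(10))**2 + 1/(-103)) = 53*((3 + I*sqrt(10))**2 - 1/103) = 53*(-1/103 + (3 + I*sqrt(10))**2) = -53/103 + 53*(3 + I*sqrt(10))**2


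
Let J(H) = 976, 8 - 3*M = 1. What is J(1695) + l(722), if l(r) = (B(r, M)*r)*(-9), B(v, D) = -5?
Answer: 33466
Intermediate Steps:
M = 7/3 (M = 8/3 - ⅓*1 = 8/3 - ⅓ = 7/3 ≈ 2.3333)
l(r) = 45*r (l(r) = -5*r*(-9) = 45*r)
J(1695) + l(722) = 976 + 45*722 = 976 + 32490 = 33466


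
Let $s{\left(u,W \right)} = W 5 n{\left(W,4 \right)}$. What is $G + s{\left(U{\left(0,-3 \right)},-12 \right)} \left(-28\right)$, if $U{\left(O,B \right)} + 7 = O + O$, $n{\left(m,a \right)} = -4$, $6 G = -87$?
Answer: $- \frac{13469}{2} \approx -6734.5$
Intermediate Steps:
$G = - \frac{29}{2}$ ($G = \frac{1}{6} \left(-87\right) = - \frac{29}{2} \approx -14.5$)
$U{\left(O,B \right)} = -7 + 2 O$ ($U{\left(O,B \right)} = -7 + \left(O + O\right) = -7 + 2 O$)
$s{\left(u,W \right)} = - 20 W$ ($s{\left(u,W \right)} = W 5 \left(-4\right) = 5 W \left(-4\right) = - 20 W$)
$G + s{\left(U{\left(0,-3 \right)},-12 \right)} \left(-28\right) = - \frac{29}{2} + \left(-20\right) \left(-12\right) \left(-28\right) = - \frac{29}{2} + 240 \left(-28\right) = - \frac{29}{2} - 6720 = - \frac{13469}{2}$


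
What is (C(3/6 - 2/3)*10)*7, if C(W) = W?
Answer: -35/3 ≈ -11.667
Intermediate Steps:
(C(3/6 - 2/3)*10)*7 = ((3/6 - 2/3)*10)*7 = ((3*(⅙) - 2*⅓)*10)*7 = ((½ - ⅔)*10)*7 = -⅙*10*7 = -5/3*7 = -35/3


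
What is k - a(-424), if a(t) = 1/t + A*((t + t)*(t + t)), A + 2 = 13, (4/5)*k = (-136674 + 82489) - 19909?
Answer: -3393170875/424 ≈ -8.0028e+6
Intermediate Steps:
k = -185235/2 (k = 5*((-136674 + 82489) - 19909)/4 = 5*(-54185 - 19909)/4 = (5/4)*(-74094) = -185235/2 ≈ -92618.)
A = 11 (A = -2 + 13 = 11)
a(t) = 1/t + 44*t² (a(t) = 1/t + 11*((t + t)*(t + t)) = 1/t + 11*((2*t)*(2*t)) = 1/t + 11*(4*t²) = 1/t + 44*t²)
k - a(-424) = -185235/2 - (1 + 44*(-424)³)/(-424) = -185235/2 - (-1)*(1 + 44*(-76225024))/424 = -185235/2 - (-1)*(1 - 3353901056)/424 = -185235/2 - (-1)*(-3353901055)/424 = -185235/2 - 1*3353901055/424 = -185235/2 - 3353901055/424 = -3393170875/424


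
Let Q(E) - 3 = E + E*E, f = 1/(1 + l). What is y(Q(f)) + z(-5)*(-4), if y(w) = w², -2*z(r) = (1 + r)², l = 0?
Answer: 57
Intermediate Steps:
f = 1 (f = 1/(1 + 0) = 1/1 = 1)
Q(E) = 3 + E + E² (Q(E) = 3 + (E + E*E) = 3 + (E + E²) = 3 + E + E²)
z(r) = -(1 + r)²/2
y(Q(f)) + z(-5)*(-4) = (3 + 1 + 1²)² - (1 - 5)²/2*(-4) = (3 + 1 + 1)² - ½*(-4)²*(-4) = 5² - ½*16*(-4) = 25 - 8*(-4) = 25 + 32 = 57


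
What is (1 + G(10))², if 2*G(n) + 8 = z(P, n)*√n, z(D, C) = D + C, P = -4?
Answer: 99 - 18*√10 ≈ 42.079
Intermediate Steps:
z(D, C) = C + D
G(n) = -4 + √n*(-4 + n)/2 (G(n) = -4 + ((n - 4)*√n)/2 = -4 + ((-4 + n)*√n)/2 = -4 + (√n*(-4 + n))/2 = -4 + √n*(-4 + n)/2)
(1 + G(10))² = (1 + (-4 + √10*(-4 + 10)/2))² = (1 + (-4 + (½)*√10*6))² = (1 + (-4 + 3*√10))² = (-3 + 3*√10)²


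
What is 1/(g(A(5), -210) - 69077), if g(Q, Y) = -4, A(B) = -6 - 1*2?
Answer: -1/69081 ≈ -1.4476e-5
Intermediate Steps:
A(B) = -8 (A(B) = -6 - 2 = -8)
1/(g(A(5), -210) - 69077) = 1/(-4 - 69077) = 1/(-69081) = -1/69081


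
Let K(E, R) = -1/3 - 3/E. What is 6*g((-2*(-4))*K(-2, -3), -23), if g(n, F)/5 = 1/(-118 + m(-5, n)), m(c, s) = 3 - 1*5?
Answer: -1/4 ≈ -0.25000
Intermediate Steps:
m(c, s) = -2 (m(c, s) = 3 - 5 = -2)
K(E, R) = -1/3 - 3/E (K(E, R) = -1*1/3 - 3/E = -1/3 - 3/E)
g(n, F) = -1/24 (g(n, F) = 5/(-118 - 2) = 5/(-120) = 5*(-1/120) = -1/24)
6*g((-2*(-4))*K(-2, -3), -23) = 6*(-1/24) = -1/4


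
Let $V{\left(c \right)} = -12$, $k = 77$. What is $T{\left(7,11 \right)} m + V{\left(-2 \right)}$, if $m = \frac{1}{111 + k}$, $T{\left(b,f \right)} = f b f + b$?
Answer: $- \frac{701}{94} \approx -7.4574$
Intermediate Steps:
$T{\left(b,f \right)} = b + b f^{2}$ ($T{\left(b,f \right)} = b f f + b = b f^{2} + b = b + b f^{2}$)
$m = \frac{1}{188}$ ($m = \frac{1}{111 + 77} = \frac{1}{188} \approx 0.0053191$)
$T{\left(7,11 \right)} m + V{\left(-2 \right)} = 7 \left(1 + 11^{2}\right) \frac{1}{188} - 12 = 7 \left(1 + 121\right) \frac{1}{188} - 12 = 7 \cdot 122 \cdot \frac{1}{188} - 12 = 854 \cdot \frac{1}{188} - 12 = \frac{427}{94} - 12 = - \frac{701}{94}$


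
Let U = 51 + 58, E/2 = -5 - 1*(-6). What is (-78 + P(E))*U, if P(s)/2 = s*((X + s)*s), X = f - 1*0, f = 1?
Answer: -5886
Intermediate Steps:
E = 2 (E = 2*(-5 - 1*(-6)) = 2*(-5 + 6) = 2*1 = 2)
X = 1 (X = 1 - 1*0 = 1 + 0 = 1)
U = 109
P(s) = 2*s**2*(1 + s) (P(s) = 2*(s*((1 + s)*s)) = 2*(s*(s*(1 + s))) = 2*(s**2*(1 + s)) = 2*s**2*(1 + s))
(-78 + P(E))*U = (-78 + 2*2**2*(1 + 2))*109 = (-78 + 2*4*3)*109 = (-78 + 24)*109 = -54*109 = -5886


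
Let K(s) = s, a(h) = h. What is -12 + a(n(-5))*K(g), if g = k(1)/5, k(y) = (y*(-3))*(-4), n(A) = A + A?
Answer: -36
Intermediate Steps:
n(A) = 2*A
k(y) = 12*y (k(y) = -3*y*(-4) = 12*y)
g = 12/5 (g = (12*1)/5 = 12*(1/5) = 12/5 ≈ 2.4000)
-12 + a(n(-5))*K(g) = -12 + (2*(-5))*(12/5) = -12 - 10*12/5 = -12 - 24 = -36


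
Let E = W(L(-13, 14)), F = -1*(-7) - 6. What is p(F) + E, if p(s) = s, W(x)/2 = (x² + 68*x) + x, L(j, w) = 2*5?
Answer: 1581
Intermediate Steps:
L(j, w) = 10
F = 1 (F = 7 - 6 = 1)
W(x) = 2*x² + 138*x (W(x) = 2*((x² + 68*x) + x) = 2*(x² + 69*x) = 2*x² + 138*x)
E = 1580 (E = 2*10*(69 + 10) = 2*10*79 = 1580)
p(F) + E = 1 + 1580 = 1581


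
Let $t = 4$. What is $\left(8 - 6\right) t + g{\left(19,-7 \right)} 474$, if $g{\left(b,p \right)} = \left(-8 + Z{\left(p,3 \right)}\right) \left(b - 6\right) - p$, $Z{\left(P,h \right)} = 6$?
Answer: $-8998$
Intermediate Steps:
$g{\left(b,p \right)} = 12 - p - 2 b$ ($g{\left(b,p \right)} = \left(-8 + 6\right) \left(b - 6\right) - p = - 2 \left(-6 + b\right) - p = \left(12 - 2 b\right) - p = 12 - p - 2 b$)
$\left(8 - 6\right) t + g{\left(19,-7 \right)} 474 = \left(8 - 6\right) 4 + \left(12 - -7 - 38\right) 474 = 2 \cdot 4 + \left(12 + 7 - 38\right) 474 = 8 - 9006 = -8998$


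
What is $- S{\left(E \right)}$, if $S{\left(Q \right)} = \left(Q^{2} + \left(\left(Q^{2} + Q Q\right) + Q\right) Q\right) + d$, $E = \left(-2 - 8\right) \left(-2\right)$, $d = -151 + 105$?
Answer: $-16754$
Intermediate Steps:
$d = -46$
$E = 20$ ($E = \left(-10\right) \left(-2\right) = 20$)
$S{\left(Q \right)} = -46 + Q^{2} + Q \left(Q + 2 Q^{2}\right)$ ($S{\left(Q \right)} = \left(Q^{2} + \left(\left(Q^{2} + Q Q\right) + Q\right) Q\right) - 46 = \left(Q^{2} + \left(\left(Q^{2} + Q^{2}\right) + Q\right) Q\right) - 46 = \left(Q^{2} + \left(2 Q^{2} + Q\right) Q\right) - 46 = \left(Q^{2} + \left(Q + 2 Q^{2}\right) Q\right) - 46 = \left(Q^{2} + Q \left(Q + 2 Q^{2}\right)\right) - 46 = -46 + Q^{2} + Q \left(Q + 2 Q^{2}\right)$)
$- S{\left(E \right)} = - (-46 + 2 \cdot 20^{2} + 2 \cdot 20^{3}) = - (-46 + 2 \cdot 400 + 2 \cdot 8000) = - (-46 + 800 + 16000) = \left(-1\right) 16754 = -16754$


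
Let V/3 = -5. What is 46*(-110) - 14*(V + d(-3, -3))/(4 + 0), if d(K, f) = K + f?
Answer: -9973/2 ≈ -4986.5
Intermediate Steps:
V = -15 (V = 3*(-5) = -15)
46*(-110) - 14*(V + d(-3, -3))/(4 + 0) = 46*(-110) - 14*(-15 + (-3 - 3))/(4 + 0) = -5060 - 14*(-15 - 6)/4 = -5060 - (-294)/4 = -5060 - 14*(-21/4) = -5060 + 147/2 = -9973/2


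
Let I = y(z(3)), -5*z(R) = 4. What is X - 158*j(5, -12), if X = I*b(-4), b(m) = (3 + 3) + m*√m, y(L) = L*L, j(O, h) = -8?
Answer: 31696/25 - 128*I/25 ≈ 1267.8 - 5.12*I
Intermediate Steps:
z(R) = -⅘ (z(R) = -⅕*4 = -⅘)
y(L) = L²
I = 16/25 (I = (-⅘)² = 16/25 ≈ 0.64000)
b(m) = 6 + m^(3/2)
X = 96/25 - 128*I/25 (X = 16*(6 + (-4)^(3/2))/25 = 16*(6 - 8*I)/25 = 96/25 - 128*I/25 ≈ 3.84 - 5.12*I)
X - 158*j(5, -12) = (96/25 - 128*I/25) - 158*(-8) = (96/25 - 128*I/25) + 1264 = 31696/25 - 128*I/25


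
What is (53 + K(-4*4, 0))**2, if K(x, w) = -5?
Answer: 2304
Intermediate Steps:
(53 + K(-4*4, 0))**2 = (53 - 5)**2 = 48**2 = 2304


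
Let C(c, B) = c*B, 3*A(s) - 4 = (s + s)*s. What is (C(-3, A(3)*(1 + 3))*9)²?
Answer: 627264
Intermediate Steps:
A(s) = 4/3 + 2*s²/3 (A(s) = 4/3 + ((s + s)*s)/3 = 4/3 + ((2*s)*s)/3 = 4/3 + (2*s²)/3 = 4/3 + 2*s²/3)
C(c, B) = B*c
(C(-3, A(3)*(1 + 3))*9)² = ((((4/3 + (⅔)*3²)*(1 + 3))*(-3))*9)² = ((((4/3 + (⅔)*9)*4)*(-3))*9)² = ((((4/3 + 6)*4)*(-3))*9)² = ((((22/3)*4)*(-3))*9)² = (((88/3)*(-3))*9)² = (-88*9)² = (-792)² = 627264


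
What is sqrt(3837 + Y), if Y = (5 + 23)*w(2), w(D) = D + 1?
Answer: sqrt(3921) ≈ 62.618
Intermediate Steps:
w(D) = 1 + D
Y = 84 (Y = (5 + 23)*(1 + 2) = 28*3 = 84)
sqrt(3837 + Y) = sqrt(3837 + 84) = sqrt(3921)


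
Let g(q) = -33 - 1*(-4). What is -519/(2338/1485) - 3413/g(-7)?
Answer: -14371141/67802 ≈ -211.96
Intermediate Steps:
g(q) = -29 (g(q) = -33 + 4 = -29)
-519/(2338/1485) - 3413/g(-7) = -519/(2338/1485) - 3413/(-29) = -519/(2338*(1/1485)) - 3413*(-1/29) = -519/2338/1485 + 3413/29 = -519*1485/2338 + 3413/29 = -770715/2338 + 3413/29 = -14371141/67802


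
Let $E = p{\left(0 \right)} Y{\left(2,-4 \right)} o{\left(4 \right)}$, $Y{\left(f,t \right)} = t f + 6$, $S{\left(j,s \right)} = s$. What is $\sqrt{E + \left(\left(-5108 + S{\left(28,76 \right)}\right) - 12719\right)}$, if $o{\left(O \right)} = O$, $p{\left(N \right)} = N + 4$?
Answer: $i \sqrt{17783} \approx 133.35 i$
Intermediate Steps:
$p{\left(N \right)} = 4 + N$
$Y{\left(f,t \right)} = 6 + f t$ ($Y{\left(f,t \right)} = f t + 6 = 6 + f t$)
$E = -32$ ($E = \left(4 + 0\right) \left(6 + 2 \left(-4\right)\right) 4 = 4 \left(6 - 8\right) 4 = 4 \left(-2\right) 4 = \left(-8\right) 4 = -32$)
$\sqrt{E + \left(\left(-5108 + S{\left(28,76 \right)}\right) - 12719\right)} = \sqrt{-32 + \left(\left(-5108 + 76\right) - 12719\right)} = \sqrt{-32 - 17751} = \sqrt{-17783} = i \sqrt{17783}$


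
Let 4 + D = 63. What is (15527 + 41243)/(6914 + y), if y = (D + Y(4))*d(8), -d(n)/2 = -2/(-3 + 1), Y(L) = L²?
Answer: 28385/3382 ≈ 8.3930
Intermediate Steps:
d(n) = -2 (d(n) = -(-4)/(-3 + 1) = -(-4)/(-2) = -(-4)*(-1)/2 = -2*1 = -2)
D = 59 (D = -4 + 63 = 59)
y = -150 (y = (59 + 4²)*(-2) = (59 + 16)*(-2) = 75*(-2) = -150)
(15527 + 41243)/(6914 + y) = (15527 + 41243)/(6914 - 150) = 56770/6764 = 56770*(1/6764) = 28385/3382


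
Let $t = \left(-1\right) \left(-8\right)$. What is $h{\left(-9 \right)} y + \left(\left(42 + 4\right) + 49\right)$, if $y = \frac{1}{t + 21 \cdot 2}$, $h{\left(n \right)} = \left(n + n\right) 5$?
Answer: $\frac{466}{5} \approx 93.2$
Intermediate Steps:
$t = 8$
$h{\left(n \right)} = 10 n$ ($h{\left(n \right)} = 2 n 5 = 10 n$)
$y = \frac{1}{50}$ ($y = \frac{1}{8 + 21 \cdot 2} = \frac{1}{8 + 42} = \frac{1}{50} \approx 0.02$)
$h{\left(-9 \right)} y + \left(\left(42 + 4\right) + 49\right) = 10 \left(-9\right) \frac{1}{50} + \left(\left(42 + 4\right) + 49\right) = \left(-90\right) \frac{1}{50} + \left(46 + 49\right) = - \frac{9}{5} + 95 = \frac{466}{5}$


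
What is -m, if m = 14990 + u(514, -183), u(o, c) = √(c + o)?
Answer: -14990 - √331 ≈ -15008.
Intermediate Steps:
m = 14990 + √331 (m = 14990 + √(-183 + 514) = 14990 + √331 ≈ 15008.)
-m = -(14990 + √331) = -14990 - √331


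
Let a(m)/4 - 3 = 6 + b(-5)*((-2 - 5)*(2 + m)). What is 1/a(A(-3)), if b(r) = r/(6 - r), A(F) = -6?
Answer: -11/164 ≈ -0.067073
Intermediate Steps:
a(m) = 676/11 + 140*m/11 (a(m) = 12 + 4*(6 + (-1*(-5)/(-6 - 5))*((-2 - 5)*(2 + m))) = 12 + 4*(6 + (-1*(-5)/(-11))*(-7*(2 + m))) = 12 + 4*(6 + (-1*(-5)*(-1/11))*(-14 - 7*m)) = 12 + 4*(6 - 5*(-14 - 7*m)/11) = 12 + 4*(6 + (70/11 + 35*m/11)) = 12 + 4*(136/11 + 35*m/11) = 12 + (544/11 + 140*m/11) = 676/11 + 140*m/11)
1/a(A(-3)) = 1/(676/11 + (140/11)*(-6)) = 1/(676/11 - 840/11) = 1/(-164/11) = -11/164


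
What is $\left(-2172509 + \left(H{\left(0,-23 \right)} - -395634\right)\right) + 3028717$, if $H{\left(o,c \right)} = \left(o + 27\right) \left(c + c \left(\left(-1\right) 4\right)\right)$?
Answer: $1253705$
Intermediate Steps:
$H{\left(o,c \right)} = - 3 c \left(27 + o\right)$ ($H{\left(o,c \right)} = \left(27 + o\right) \left(c + c \left(-4\right)\right) = \left(27 + o\right) \left(c - 4 c\right) = \left(27 + o\right) \left(- 3 c\right) = - 3 c \left(27 + o\right)$)
$\left(-2172509 + \left(H{\left(0,-23 \right)} - -395634\right)\right) + 3028717 = \left(-2172509 - \left(-395634 - 69 \left(27 + 0\right)\right)\right) + 3028717 = \left(-2172509 + \left(\left(-3\right) \left(-23\right) 27 + 395634\right)\right) + 3028717 = \left(-2172509 + \left(1863 + 395634\right)\right) + 3028717 = \left(-2172509 + 397497\right) + 3028717 = -1775012 + 3028717 = 1253705$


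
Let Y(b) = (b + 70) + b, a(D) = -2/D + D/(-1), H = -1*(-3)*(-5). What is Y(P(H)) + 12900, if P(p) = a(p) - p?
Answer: 195454/15 ≈ 13030.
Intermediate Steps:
H = -15 (H = 3*(-5) = -15)
a(D) = -D - 2/D (a(D) = -2/D + D*(-1) = -2/D - D = -D - 2/D)
P(p) = -2*p - 2/p (P(p) = (-p - 2/p) - p = -2*p - 2/p)
Y(b) = 70 + 2*b (Y(b) = (70 + b) + b = 70 + 2*b)
Y(P(H)) + 12900 = (70 + 2*(-2*(-15) - 2/(-15))) + 12900 = (70 + 2*(30 - 2*(-1/15))) + 12900 = (70 + 2*(30 + 2/15)) + 12900 = (70 + 2*(452/15)) + 12900 = (70 + 904/15) + 12900 = 1954/15 + 12900 = 195454/15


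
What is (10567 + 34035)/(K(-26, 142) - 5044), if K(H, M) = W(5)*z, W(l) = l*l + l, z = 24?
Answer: -22301/2162 ≈ -10.315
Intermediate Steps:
W(l) = l + l**2 (W(l) = l**2 + l = l + l**2)
K(H, M) = 720 (K(H, M) = (5*(1 + 5))*24 = (5*6)*24 = 30*24 = 720)
(10567 + 34035)/(K(-26, 142) - 5044) = (10567 + 34035)/(720 - 5044) = 44602/(-4324) = 44602*(-1/4324) = -22301/2162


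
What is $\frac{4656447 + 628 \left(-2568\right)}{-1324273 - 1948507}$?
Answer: $- \frac{3043743}{3272780} \approx -0.93002$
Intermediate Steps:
$\frac{4656447 + 628 \left(-2568\right)}{-1324273 - 1948507} = \frac{4656447 - 1612704}{-3272780} = 3043743 \left(- \frac{1}{3272780}\right) = - \frac{3043743}{3272780}$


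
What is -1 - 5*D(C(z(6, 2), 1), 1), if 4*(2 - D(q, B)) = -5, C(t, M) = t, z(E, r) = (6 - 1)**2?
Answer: -69/4 ≈ -17.250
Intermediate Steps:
z(E, r) = 25 (z(E, r) = 5**2 = 25)
D(q, B) = 13/4 (D(q, B) = 2 - 1/4*(-5) = 2 + 5/4 = 13/4)
-1 - 5*D(C(z(6, 2), 1), 1) = -1 - 5*13/4 = -1 - 65/4 = -69/4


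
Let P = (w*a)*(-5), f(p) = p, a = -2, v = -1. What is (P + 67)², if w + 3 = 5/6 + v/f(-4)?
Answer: 82369/36 ≈ 2288.0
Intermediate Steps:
w = -23/12 (w = -3 + (5/6 - 1/(-4)) = -3 + (5*(⅙) - 1*(-¼)) = -3 + (⅚ + ¼) = -3 + 13/12 = -23/12 ≈ -1.9167)
P = -115/6 (P = -23/12*(-2)*(-5) = (23/6)*(-5) = -115/6 ≈ -19.167)
(P + 67)² = (-115/6 + 67)² = (287/6)² = 82369/36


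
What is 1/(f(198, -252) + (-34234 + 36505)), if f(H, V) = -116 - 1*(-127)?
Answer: 1/2282 ≈ 0.00043821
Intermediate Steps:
f(H, V) = 11 (f(H, V) = -116 + 127 = 11)
1/(f(198, -252) + (-34234 + 36505)) = 1/(11 + (-34234 + 36505)) = 1/(11 + 2271) = 1/2282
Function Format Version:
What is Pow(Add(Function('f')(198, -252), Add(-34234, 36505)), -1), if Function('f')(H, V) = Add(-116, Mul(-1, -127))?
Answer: Rational(1, 2282) ≈ 0.00043821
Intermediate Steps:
Function('f')(H, V) = 11 (Function('f')(H, V) = Add(-116, 127) = 11)
Pow(Add(Function('f')(198, -252), Add(-34234, 36505)), -1) = Pow(Add(11, Add(-34234, 36505)), -1) = Pow(Add(11, 2271), -1) = Pow(2282, -1) = Rational(1, 2282)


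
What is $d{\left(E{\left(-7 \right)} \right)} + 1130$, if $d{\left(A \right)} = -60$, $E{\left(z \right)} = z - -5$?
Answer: $1070$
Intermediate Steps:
$E{\left(z \right)} = 5 + z$ ($E{\left(z \right)} = z + 5 = 5 + z$)
$d{\left(E{\left(-7 \right)} \right)} + 1130 = -60 + 1130 = 1070$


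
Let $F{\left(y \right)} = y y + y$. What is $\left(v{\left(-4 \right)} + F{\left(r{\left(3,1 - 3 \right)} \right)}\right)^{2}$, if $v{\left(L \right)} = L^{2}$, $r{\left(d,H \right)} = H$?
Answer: $324$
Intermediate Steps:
$F{\left(y \right)} = y + y^{2}$ ($F{\left(y \right)} = y^{2} + y = y + y^{2}$)
$\left(v{\left(-4 \right)} + F{\left(r{\left(3,1 - 3 \right)} \right)}\right)^{2} = \left(\left(-4\right)^{2} + \left(1 - 3\right) \left(1 + \left(1 - 3\right)\right)\right)^{2} = \left(16 + \left(1 - 3\right) \left(1 + \left(1 - 3\right)\right)\right)^{2} = \left(16 - 2 \left(1 - 2\right)\right)^{2} = \left(16 - -2\right)^{2} = \left(16 + 2\right)^{2} = 18^{2} = 324$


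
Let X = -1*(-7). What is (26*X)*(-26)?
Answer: -4732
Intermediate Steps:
X = 7
(26*X)*(-26) = (26*7)*(-26) = 182*(-26) = -4732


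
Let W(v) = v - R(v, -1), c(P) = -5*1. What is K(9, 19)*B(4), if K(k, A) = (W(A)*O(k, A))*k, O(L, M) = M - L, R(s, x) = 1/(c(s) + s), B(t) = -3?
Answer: -35775/7 ≈ -5110.7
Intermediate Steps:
c(P) = -5
R(s, x) = 1/(-5 + s)
W(v) = v - 1/(-5 + v)
K(k, A) = k*(-1 + A*(-5 + A))*(A - k)/(-5 + A) (K(k, A) = (((-1 + A*(-5 + A))/(-5 + A))*(A - k))*k = ((-1 + A*(-5 + A))*(A - k)/(-5 + A))*k = k*(-1 + A*(-5 + A))*(A - k)/(-5 + A))
K(9, 19)*B(4) = (9*(-1 + 19*(-5 + 19))*(19 - 1*9)/(-5 + 19))*(-3) = (9*(-1 + 19*14)*(19 - 9)/14)*(-3) = (9*(1/14)*(-1 + 266)*10)*(-3) = (9*(1/14)*265*10)*(-3) = (11925/7)*(-3) = -35775/7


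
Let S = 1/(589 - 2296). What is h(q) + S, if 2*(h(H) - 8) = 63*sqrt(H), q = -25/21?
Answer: 13655/1707 + 15*I*sqrt(21)/2 ≈ 7.9994 + 34.369*I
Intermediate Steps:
q = -25/21 (q = -25*1/21 = -25/21 ≈ -1.1905)
S = -1/1707 (S = 1/(-1707) = -1/1707 ≈ -0.00058582)
h(H) = 8 + 63*sqrt(H)/2 (h(H) = 8 + (63*sqrt(H))/2 = 8 + 63*sqrt(H)/2)
h(q) + S = (8 + 63*sqrt(-25/21)/2) - 1/1707 = (8 + 63*(5*I*sqrt(21)/21)/2) - 1/1707 = (8 + 15*I*sqrt(21)/2) - 1/1707 = 13655/1707 + 15*I*sqrt(21)/2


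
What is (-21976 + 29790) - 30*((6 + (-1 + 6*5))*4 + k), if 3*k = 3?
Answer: 3584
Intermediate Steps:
k = 1 (k = (⅓)*3 = 1)
(-21976 + 29790) - 30*((6 + (-1 + 6*5))*4 + k) = (-21976 + 29790) - 30*((6 + (-1 + 6*5))*4 + 1) = 7814 - 30*((6 + (-1 + 30))*4 + 1) = 7814 - 30*((6 + 29)*4 + 1) = 7814 - 30*(35*4 + 1) = 7814 - 30*(140 + 1) = 7814 - 30*141 = 7814 - 4230 = 3584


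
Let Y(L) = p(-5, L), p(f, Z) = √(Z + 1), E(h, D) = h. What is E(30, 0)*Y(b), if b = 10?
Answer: 30*√11 ≈ 99.499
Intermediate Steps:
p(f, Z) = √(1 + Z)
Y(L) = √(1 + L)
E(30, 0)*Y(b) = 30*√(1 + 10) = 30*√11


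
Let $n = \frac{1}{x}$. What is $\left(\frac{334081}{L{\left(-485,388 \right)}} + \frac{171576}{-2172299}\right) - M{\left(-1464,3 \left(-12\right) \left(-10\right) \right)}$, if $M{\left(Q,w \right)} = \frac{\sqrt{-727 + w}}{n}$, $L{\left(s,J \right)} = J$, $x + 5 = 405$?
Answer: $\frac{725657250731}{842852012} - 400 i \sqrt{367} \approx 860.95 - 7662.9 i$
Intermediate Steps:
$x = 400$ ($x = -5 + 405 = 400$)
$n = \frac{1}{400} \approx 0.0025$
$M{\left(Q,w \right)} = 400 \sqrt{-727 + w}$ ($M{\left(Q,w \right)} = \sqrt{-727 + w} \frac{1}{\frac{1}{400}} = \sqrt{-727 + w} 400 = 400 \sqrt{-727 + w}$)
$\left(\frac{334081}{L{\left(-485,388 \right)}} + \frac{171576}{-2172299}\right) - M{\left(-1464,3 \left(-12\right) \left(-10\right) \right)} = \left(\frac{334081}{388} + \frac{171576}{-2172299}\right) - 400 \sqrt{-727 + 3 \left(-12\right) \left(-10\right)} = \left(334081 \cdot \frac{1}{388} + 171576 \left(- \frac{1}{2172299}\right)\right) - 400 \sqrt{-727 - -360} = \left(\frac{334081}{388} - \frac{171576}{2172299}\right) - 400 \sqrt{-727 + 360} = \frac{725657250731}{842852012} - 400 \sqrt{-367} = \frac{725657250731}{842852012} - 400 i \sqrt{367}$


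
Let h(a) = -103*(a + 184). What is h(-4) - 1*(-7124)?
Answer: -11416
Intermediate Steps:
h(a) = -18952 - 103*a (h(a) = -103*(184 + a) = -18952 - 103*a)
h(-4) - 1*(-7124) = (-18952 - 103*(-4)) - 1*(-7124) = (-18952 + 412) + 7124 = -18540 + 7124 = -11416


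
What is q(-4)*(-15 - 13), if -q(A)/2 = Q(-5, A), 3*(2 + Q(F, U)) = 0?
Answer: -112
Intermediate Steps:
Q(F, U) = -2 (Q(F, U) = -2 + (⅓)*0 = -2 + 0 = -2)
q(A) = 4 (q(A) = -2*(-2) = 4)
q(-4)*(-15 - 13) = 4*(-15 - 13) = 4*(-28) = -112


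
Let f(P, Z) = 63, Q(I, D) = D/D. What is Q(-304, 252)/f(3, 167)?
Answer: 1/63 ≈ 0.015873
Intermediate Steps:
Q(I, D) = 1
Q(-304, 252)/f(3, 167) = 1/63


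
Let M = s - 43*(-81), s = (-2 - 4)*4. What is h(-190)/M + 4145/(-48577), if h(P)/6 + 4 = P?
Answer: -23627061/56009281 ≈ -0.42184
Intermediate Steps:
s = -24 (s = -6*4 = -24)
M = 3459 (M = -24 - 43*(-81) = -24 + 3483 = 3459)
h(P) = -24 + 6*P
h(-190)/M + 4145/(-48577) = (-24 + 6*(-190))/3459 + 4145/(-48577) = (-24 - 1140)*(1/3459) + 4145*(-1/48577) = -1164*1/3459 - 4145/48577 = -388/1153 - 4145/48577 = -23627061/56009281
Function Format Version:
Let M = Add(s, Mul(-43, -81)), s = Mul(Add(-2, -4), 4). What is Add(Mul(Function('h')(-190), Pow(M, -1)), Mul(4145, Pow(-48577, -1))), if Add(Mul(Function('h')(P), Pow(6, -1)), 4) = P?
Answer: Rational(-23627061, 56009281) ≈ -0.42184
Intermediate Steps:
s = -24 (s = Mul(-6, 4) = -24)
M = 3459 (M = Add(-24, Mul(-43, -81)) = Add(-24, 3483) = 3459)
Function('h')(P) = Add(-24, Mul(6, P))
Add(Mul(Function('h')(-190), Pow(M, -1)), Mul(4145, Pow(-48577, -1))) = Add(Mul(Add(-24, Mul(6, -190)), Pow(3459, -1)), Mul(4145, Pow(-48577, -1))) = Add(Mul(Add(-24, -1140), Rational(1, 3459)), Mul(4145, Rational(-1, 48577))) = Add(Mul(-1164, Rational(1, 3459)), Rational(-4145, 48577)) = Add(Rational(-388, 1153), Rational(-4145, 48577)) = Rational(-23627061, 56009281)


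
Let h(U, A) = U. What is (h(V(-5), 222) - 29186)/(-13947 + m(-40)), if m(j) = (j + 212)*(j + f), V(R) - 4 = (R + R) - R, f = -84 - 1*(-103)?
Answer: 3243/1951 ≈ 1.6622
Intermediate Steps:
f = 19 (f = -84 + 103 = 19)
V(R) = 4 + R (V(R) = 4 + ((R + R) - R) = 4 + (2*R - R) = 4 + R)
m(j) = (19 + j)*(212 + j) (m(j) = (j + 212)*(j + 19) = (212 + j)*(19 + j) = (19 + j)*(212 + j))
(h(V(-5), 222) - 29186)/(-13947 + m(-40)) = ((4 - 5) - 29186)/(-13947 + (4028 + (-40)² + 231*(-40))) = (-1 - 29186)/(-13947 + (4028 + 1600 - 9240)) = -29187/(-13947 - 3612) = -29187/(-17559) = -29187*(-1/17559) = 3243/1951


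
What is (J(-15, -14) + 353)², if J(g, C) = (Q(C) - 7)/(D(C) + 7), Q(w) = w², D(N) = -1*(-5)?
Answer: 2175625/16 ≈ 1.3598e+5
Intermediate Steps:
D(N) = 5
J(g, C) = -7/12 + C²/12 (J(g, C) = (C² - 7)/(5 + 7) = (-7 + C²)/12 = (-7 + C²)*(1/12) = -7/12 + C²/12)
(J(-15, -14) + 353)² = ((-7/12 + (1/12)*(-14)²) + 353)² = ((-7/12 + (1/12)*196) + 353)² = ((-7/12 + 49/3) + 353)² = (63/4 + 353)² = (1475/4)² = 2175625/16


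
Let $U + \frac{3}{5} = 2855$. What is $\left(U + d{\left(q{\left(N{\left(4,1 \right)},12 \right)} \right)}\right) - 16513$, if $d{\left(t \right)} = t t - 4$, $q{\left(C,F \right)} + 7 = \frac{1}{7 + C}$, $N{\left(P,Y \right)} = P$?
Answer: $- \frac{8236993}{605} \approx -13615.0$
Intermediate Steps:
$U = \frac{14272}{5}$ ($U = - \frac{3}{5} + 2855 = \frac{14272}{5} \approx 2854.4$)
$q{\left(C,F \right)} = -7 + \frac{1}{7 + C}$
$d{\left(t \right)} = -4 + t^{2}$ ($d{\left(t \right)} = t^{2} - 4 = -4 + t^{2}$)
$\left(U + d{\left(q{\left(N{\left(4,1 \right)},12 \right)} \right)}\right) - 16513 = \left(\frac{14272}{5} - \left(4 - \left(\frac{-48 - 28}{7 + 4}\right)^{2}\right)\right) - 16513 = \left(\frac{14272}{5} - \left(4 - \left(\frac{-48 - 28}{11}\right)^{2}\right)\right) - 16513 = \left(\frac{14272}{5} - \left(4 - \left(\frac{1}{11} \left(-76\right)\right)^{2}\right)\right) - 16513 = \left(\frac{14272}{5} - \left(4 - \left(- \frac{76}{11}\right)^{2}\right)\right) - 16513 = \left(\frac{14272}{5} + \left(-4 + \frac{5776}{121}\right)\right) - 16513 = \left(\frac{14272}{5} + \frac{5292}{121}\right) - 16513 = \frac{1753372}{605} - 16513 = - \frac{8236993}{605}$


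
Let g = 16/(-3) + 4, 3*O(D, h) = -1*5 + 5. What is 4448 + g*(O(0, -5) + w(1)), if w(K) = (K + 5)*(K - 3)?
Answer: 4464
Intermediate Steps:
O(D, h) = 0 (O(D, h) = (-1*5 + 5)/3 = (-5 + 5)/3 = (⅓)*0 = 0)
w(K) = (-3 + K)*(5 + K) (w(K) = (5 + K)*(-3 + K) = (-3 + K)*(5 + K))
g = -4/3 (g = 16*(-⅓) + 4 = -16/3 + 4 = -4/3 ≈ -1.3333)
4448 + g*(O(0, -5) + w(1)) = 4448 - 4*(0 + (-15 + 1² + 2*1))/3 = 4448 - 4*(0 + (-15 + 1 + 2))/3 = 4448 - 4*(0 - 12)/3 = 4448 - 4/3*(-12) = 4448 + 16 = 4464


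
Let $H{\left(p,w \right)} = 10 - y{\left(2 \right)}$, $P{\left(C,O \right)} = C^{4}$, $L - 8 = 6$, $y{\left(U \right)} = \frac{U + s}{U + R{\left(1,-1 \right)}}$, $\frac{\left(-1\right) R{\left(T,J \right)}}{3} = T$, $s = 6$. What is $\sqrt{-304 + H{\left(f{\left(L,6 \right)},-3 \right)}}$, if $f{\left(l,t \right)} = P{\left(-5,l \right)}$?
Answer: $i \sqrt{286} \approx 16.912 i$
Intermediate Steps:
$R{\left(T,J \right)} = - 3 T$
$y{\left(U \right)} = \frac{6 + U}{-3 + U}$ ($y{\left(U \right)} = \frac{U + 6}{U - 3} = \frac{6 + U}{U - 3} = \frac{6 + U}{-3 + U}$)
$L = 14$ ($L = 8 + 6 = 14$)
$f{\left(l,t \right)} = 625$ ($f{\left(l,t \right)} = \left(-5\right)^{4} = 625$)
$H{\left(p,w \right)} = 18$ ($H{\left(p,w \right)} = 10 - \frac{6 + 2}{-3 + 2} = 10 - \frac{1}{-1} \cdot 8 = 10 - \left(-1\right) 8 = 10 - -8 = 10 + 8 = 18$)
$\sqrt{-304 + H{\left(f{\left(L,6 \right)},-3 \right)}} = \sqrt{-304 + 18} = \sqrt{-286} = i \sqrt{286}$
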